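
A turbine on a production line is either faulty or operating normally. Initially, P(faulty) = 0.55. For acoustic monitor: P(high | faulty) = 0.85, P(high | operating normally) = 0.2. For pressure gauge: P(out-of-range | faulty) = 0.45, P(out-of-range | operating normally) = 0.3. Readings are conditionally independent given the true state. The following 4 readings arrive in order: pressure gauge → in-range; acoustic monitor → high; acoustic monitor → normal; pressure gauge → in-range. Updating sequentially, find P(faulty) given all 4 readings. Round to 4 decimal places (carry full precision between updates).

0.3755

After pressure gauge='in-range': P(faulty) = 0.55·0.5500 / (0.55·0.5500 + 0.7·0.4500) ≈ 0.4899
After acoustic monitor='high': P(faulty) = 0.85·0.4899 / (0.85·0.4899 + 0.2·0.5101) ≈ 0.8032
After acoustic monitor='normal': P(faulty) = 0.15·0.8032 / (0.15·0.8032 + 0.8·0.1968) ≈ 0.4335
After pressure gauge='in-range': P(faulty) = 0.55·0.4335 / (0.55·0.4335 + 0.7·0.5665) ≈ 0.3755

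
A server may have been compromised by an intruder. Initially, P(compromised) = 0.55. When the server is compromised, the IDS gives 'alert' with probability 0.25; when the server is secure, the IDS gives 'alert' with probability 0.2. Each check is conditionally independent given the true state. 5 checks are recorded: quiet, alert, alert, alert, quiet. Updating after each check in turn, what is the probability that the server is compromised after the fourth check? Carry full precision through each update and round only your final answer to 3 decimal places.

After 'quiet': P(compromised) = 0.75·0.5500 / (0.75·0.5500 + 0.8·0.4500) ≈ 0.5340
After 'alert': P(compromised) = 0.25·0.5340 / (0.25·0.5340 + 0.2·0.4660) ≈ 0.5889
After 'alert': P(compromised) = 0.25·0.5889 / (0.25·0.5889 + 0.2·0.4111) ≈ 0.6416
After 'alert': P(compromised) = 0.25·0.6416 / (0.25·0.6416 + 0.2·0.3584) ≈ 0.6912

0.691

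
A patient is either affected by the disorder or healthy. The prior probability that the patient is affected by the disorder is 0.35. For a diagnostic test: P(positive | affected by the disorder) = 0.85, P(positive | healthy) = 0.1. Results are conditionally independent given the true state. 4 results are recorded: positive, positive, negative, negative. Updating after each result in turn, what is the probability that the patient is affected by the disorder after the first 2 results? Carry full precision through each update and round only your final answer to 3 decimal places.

Apply Bayes' rule sequentially, carrying P(affected) forward.
After 'positive': P(affected) = 0.85·0.3500 / (0.85·0.3500 + 0.1·0.6500) ≈ 0.8207
After 'positive': P(affected) = 0.85·0.8207 / (0.85·0.8207 + 0.1·0.1793) ≈ 0.9749

0.975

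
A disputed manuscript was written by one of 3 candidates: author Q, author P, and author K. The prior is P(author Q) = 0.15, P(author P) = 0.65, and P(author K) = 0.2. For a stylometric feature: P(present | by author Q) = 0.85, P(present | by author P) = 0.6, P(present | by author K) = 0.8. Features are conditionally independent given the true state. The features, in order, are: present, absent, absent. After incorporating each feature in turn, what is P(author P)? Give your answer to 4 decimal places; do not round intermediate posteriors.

0.8707

After 'present': normaliser = 0.85·0.1500 + 0.6·0.6500 + 0.8·0.2000; P(author Q) ≈ 0.1882, P(author P) ≈ 0.5756, P(author K) ≈ 0.2362
After 'absent': normaliser = 0.15·0.1882 + 0.4·0.5756 + 0.2·0.2362; P(author Q) ≈ 0.0923, P(author P) ≈ 0.7532, P(author K) ≈ 0.1545
After 'absent': normaliser = 0.15·0.0923 + 0.4·0.7532 + 0.2·0.1545; P(author Q) ≈ 0.0400, P(author P) ≈ 0.8707, P(author K) ≈ 0.0893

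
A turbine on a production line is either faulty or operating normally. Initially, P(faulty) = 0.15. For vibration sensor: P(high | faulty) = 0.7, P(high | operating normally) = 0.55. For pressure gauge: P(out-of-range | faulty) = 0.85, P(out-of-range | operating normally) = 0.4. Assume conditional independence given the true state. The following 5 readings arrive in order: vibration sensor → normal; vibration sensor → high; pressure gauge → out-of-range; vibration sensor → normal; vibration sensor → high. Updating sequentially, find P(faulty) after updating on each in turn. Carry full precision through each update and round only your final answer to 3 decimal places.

Each posterior becomes the prior for the next update.
After vibration sensor='normal': P(faulty) = 0.3·0.1500 / (0.3·0.1500 + 0.45·0.8500) ≈ 0.1053
After vibration sensor='high': P(faulty) = 0.7·0.1053 / (0.7·0.1053 + 0.55·0.8947) ≈ 0.1302
After pressure gauge='out-of-range': P(faulty) = 0.85·0.1302 / (0.85·0.1302 + 0.4·0.8698) ≈ 0.2414
After vibration sensor='normal': P(faulty) = 0.3·0.2414 / (0.3·0.2414 + 0.45·0.7586) ≈ 0.1750
After vibration sensor='high': P(faulty) = 0.7·0.1750 / (0.7·0.1750 + 0.55·0.8250) ≈ 0.2126

0.213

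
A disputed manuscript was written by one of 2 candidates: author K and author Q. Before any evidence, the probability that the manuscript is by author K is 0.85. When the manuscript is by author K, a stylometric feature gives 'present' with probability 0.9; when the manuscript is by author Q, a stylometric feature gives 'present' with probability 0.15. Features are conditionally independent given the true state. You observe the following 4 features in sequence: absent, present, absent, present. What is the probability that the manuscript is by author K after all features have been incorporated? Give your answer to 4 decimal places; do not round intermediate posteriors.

After 'absent': P(author K) = 0.1·0.8500 / (0.1·0.8500 + 0.85·0.1500) ≈ 0.4000
After 'present': P(author K) = 0.9·0.4000 / (0.9·0.4000 + 0.15·0.6000) ≈ 0.8000
After 'absent': P(author K) = 0.1·0.8000 / (0.1·0.8000 + 0.85·0.2000) ≈ 0.3200
After 'present': P(author K) = 0.9·0.3200 / (0.9·0.3200 + 0.15·0.6800) ≈ 0.7385

0.7385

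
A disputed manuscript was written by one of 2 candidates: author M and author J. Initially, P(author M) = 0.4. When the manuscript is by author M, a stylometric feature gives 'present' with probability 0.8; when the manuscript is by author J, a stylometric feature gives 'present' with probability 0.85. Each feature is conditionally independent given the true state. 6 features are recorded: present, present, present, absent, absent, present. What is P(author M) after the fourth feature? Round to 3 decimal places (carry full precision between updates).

After 'present': P(author M) = 0.8·0.4000 / (0.8·0.4000 + 0.85·0.6000) ≈ 0.3855
After 'present': P(author M) = 0.8·0.3855 / (0.8·0.3855 + 0.85·0.6145) ≈ 0.3713
After 'present': P(author M) = 0.8·0.3713 / (0.8·0.3713 + 0.85·0.6287) ≈ 0.3572
After 'absent': P(author M) = 0.2·0.3572 / (0.2·0.3572 + 0.15·0.6428) ≈ 0.4256

0.426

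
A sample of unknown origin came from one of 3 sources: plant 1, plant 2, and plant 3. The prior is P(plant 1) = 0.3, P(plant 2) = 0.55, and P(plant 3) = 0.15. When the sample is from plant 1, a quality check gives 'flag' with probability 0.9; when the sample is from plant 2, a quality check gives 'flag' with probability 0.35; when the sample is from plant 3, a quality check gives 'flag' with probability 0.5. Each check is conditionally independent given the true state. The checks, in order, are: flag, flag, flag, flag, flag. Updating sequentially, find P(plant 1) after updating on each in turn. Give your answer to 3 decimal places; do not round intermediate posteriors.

0.959

After 'flag': normaliser = 0.9·0.3000 + 0.35·0.5500 + 0.5·0.1500; P(plant 1) ≈ 0.5023, P(plant 2) ≈ 0.3581, P(plant 3) ≈ 0.1395
After 'flag': normaliser = 0.9·0.5023 + 0.35·0.3581 + 0.5·0.1395; P(plant 1) ≈ 0.6985, P(plant 2) ≈ 0.1937, P(plant 3) ≈ 0.1078
After 'flag': normaliser = 0.9·0.6985 + 0.35·0.1937 + 0.5·0.1078; P(plant 1) ≈ 0.8378, P(plant 2) ≈ 0.0903, P(plant 3) ≈ 0.0718
After 'flag': normaliser = 0.9·0.8378 + 0.35·0.0903 + 0.5·0.0718; P(plant 1) ≈ 0.9178, P(plant 2) ≈ 0.0385, P(plant 3) ≈ 0.0437
After 'flag': normaliser = 0.9·0.9178 + 0.35·0.0385 + 0.5·0.0437; P(plant 1) ≈ 0.9590, P(plant 2) ≈ 0.0156, P(plant 3) ≈ 0.0254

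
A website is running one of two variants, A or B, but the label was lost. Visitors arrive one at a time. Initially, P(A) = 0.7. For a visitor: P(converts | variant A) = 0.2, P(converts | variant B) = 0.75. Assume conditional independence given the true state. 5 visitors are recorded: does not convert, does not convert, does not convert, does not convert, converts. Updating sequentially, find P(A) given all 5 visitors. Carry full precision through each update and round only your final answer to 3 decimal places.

0.985

Each posterior becomes the prior for the next update.
After 'does not convert': P(A) = 0.8·0.7000 / (0.8·0.7000 + 0.25·0.3000) ≈ 0.8819
After 'does not convert': P(A) = 0.8·0.8819 / (0.8·0.8819 + 0.25·0.1181) ≈ 0.9598
After 'does not convert': P(A) = 0.8·0.9598 / (0.8·0.9598 + 0.25·0.0402) ≈ 0.9871
After 'does not convert': P(A) = 0.8·0.9871 / (0.8·0.9871 + 0.25·0.0129) ≈ 0.9959
After 'converts': P(A) = 0.2·0.9959 / (0.2·0.9959 + 0.75·0.0041) ≈ 0.9849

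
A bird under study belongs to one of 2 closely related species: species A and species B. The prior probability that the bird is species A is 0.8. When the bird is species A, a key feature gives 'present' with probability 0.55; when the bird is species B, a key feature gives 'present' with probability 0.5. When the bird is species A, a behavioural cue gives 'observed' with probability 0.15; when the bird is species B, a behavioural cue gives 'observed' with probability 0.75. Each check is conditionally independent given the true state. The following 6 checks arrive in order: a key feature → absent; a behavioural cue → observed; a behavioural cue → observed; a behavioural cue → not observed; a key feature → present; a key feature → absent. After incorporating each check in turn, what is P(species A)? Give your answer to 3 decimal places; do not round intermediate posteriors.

After a key feature='absent': P(species A) = 0.45·0.8000 / (0.45·0.8000 + 0.5·0.2000) ≈ 0.7826
After a behavioural cue='observed': P(species A) = 0.15·0.7826 / (0.15·0.7826 + 0.75·0.2174) ≈ 0.4186
After a behavioural cue='observed': P(species A) = 0.15·0.4186 / (0.15·0.4186 + 0.75·0.5814) ≈ 0.1259
After a behavioural cue='not observed': P(species A) = 0.85·0.1259 / (0.85·0.1259 + 0.25·0.8741) ≈ 0.3287
After a key feature='present': P(species A) = 0.55·0.3287 / (0.55·0.3287 + 0.5·0.6713) ≈ 0.3500
After a key feature='absent': P(species A) = 0.45·0.3500 / (0.45·0.3500 + 0.5·0.6500) ≈ 0.3265

0.326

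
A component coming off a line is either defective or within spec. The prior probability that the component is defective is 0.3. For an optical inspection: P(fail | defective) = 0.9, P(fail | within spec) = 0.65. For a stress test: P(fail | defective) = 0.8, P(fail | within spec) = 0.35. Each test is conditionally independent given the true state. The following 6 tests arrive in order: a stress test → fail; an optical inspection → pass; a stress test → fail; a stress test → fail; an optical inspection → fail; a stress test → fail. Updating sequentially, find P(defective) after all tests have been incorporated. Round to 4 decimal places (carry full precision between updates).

Apply Bayes' rule sequentially, carrying P(defective) forward.
After a stress test='fail': P(defective) = 0.8·0.3000 / (0.8·0.3000 + 0.35·0.7000) ≈ 0.4948
After an optical inspection='pass': P(defective) = 0.1·0.4948 / (0.1·0.4948 + 0.35·0.5052) ≈ 0.2187
After a stress test='fail': P(defective) = 0.8·0.2187 / (0.8·0.2187 + 0.35·0.7813) ≈ 0.3901
After a stress test='fail': P(defective) = 0.8·0.3901 / (0.8·0.3901 + 0.35·0.6099) ≈ 0.5939
After an optical inspection='fail': P(defective) = 0.9·0.5939 / (0.9·0.5939 + 0.65·0.4061) ≈ 0.6694
After a stress test='fail': P(defective) = 0.8·0.6694 / (0.8·0.6694 + 0.35·0.3306) ≈ 0.8223

0.8223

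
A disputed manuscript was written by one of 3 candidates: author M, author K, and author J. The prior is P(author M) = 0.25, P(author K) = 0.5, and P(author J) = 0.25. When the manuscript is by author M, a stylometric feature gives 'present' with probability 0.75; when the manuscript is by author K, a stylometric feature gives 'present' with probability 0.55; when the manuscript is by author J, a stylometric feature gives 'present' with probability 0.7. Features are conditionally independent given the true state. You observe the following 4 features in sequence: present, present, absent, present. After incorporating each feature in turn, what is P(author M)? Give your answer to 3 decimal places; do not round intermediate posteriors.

0.295

After 'present': normaliser = 0.75·0.2500 + 0.55·0.5000 + 0.7·0.2500; P(author M) ≈ 0.2941, P(author K) ≈ 0.4314, P(author J) ≈ 0.2745
After 'present': normaliser = 0.75·0.2941 + 0.55·0.4314 + 0.7·0.2745; P(author M) ≈ 0.3394, P(author K) ≈ 0.3650, P(author J) ≈ 0.2956
After 'absent': normaliser = 0.25·0.3394 + 0.45·0.3650 + 0.3·0.2956; P(author M) ≈ 0.2512, P(author K) ≈ 0.4863, P(author J) ≈ 0.2626
After 'present': normaliser = 0.75·0.2512 + 0.55·0.4863 + 0.7·0.2626; P(author M) ≈ 0.2945, P(author K) ≈ 0.4181, P(author J) ≈ 0.2873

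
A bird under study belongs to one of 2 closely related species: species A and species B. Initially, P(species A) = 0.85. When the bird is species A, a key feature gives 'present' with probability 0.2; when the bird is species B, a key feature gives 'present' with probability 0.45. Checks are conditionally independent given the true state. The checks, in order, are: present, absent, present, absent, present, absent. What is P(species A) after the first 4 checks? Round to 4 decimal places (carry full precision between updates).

After 'present': P(species A) = 0.2·0.8500 / (0.2·0.8500 + 0.45·0.1500) ≈ 0.7158
After 'absent': P(species A) = 0.8·0.7158 / (0.8·0.7158 + 0.55·0.2842) ≈ 0.7856
After 'present': P(species A) = 0.2·0.7856 / (0.2·0.7856 + 0.45·0.2144) ≈ 0.6195
After 'absent': P(species A) = 0.8·0.6195 / (0.8·0.6195 + 0.55·0.3805) ≈ 0.7031

0.7031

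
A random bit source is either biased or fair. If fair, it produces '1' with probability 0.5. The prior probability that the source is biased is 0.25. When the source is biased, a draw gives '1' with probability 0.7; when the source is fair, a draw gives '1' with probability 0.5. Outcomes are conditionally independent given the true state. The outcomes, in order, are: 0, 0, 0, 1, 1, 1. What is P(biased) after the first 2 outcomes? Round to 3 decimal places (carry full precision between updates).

After '0': P(biased) = 0.3·0.2500 / (0.3·0.2500 + 0.5·0.7500) ≈ 0.1667
After '0': P(biased) = 0.3·0.1667 / (0.3·0.1667 + 0.5·0.8333) ≈ 0.1071

0.107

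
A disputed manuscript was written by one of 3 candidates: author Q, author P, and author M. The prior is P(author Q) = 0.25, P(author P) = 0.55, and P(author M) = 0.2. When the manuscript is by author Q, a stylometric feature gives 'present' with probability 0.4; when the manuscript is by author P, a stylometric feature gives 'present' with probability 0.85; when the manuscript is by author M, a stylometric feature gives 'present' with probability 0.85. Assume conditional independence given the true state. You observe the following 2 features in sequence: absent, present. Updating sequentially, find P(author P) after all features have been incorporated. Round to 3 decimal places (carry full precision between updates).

0.451

After 'absent': normaliser = 0.6·0.2500 + 0.15·0.5500 + 0.15·0.2000; P(author Q) ≈ 0.5714, P(author P) ≈ 0.3143, P(author M) ≈ 0.1143
After 'present': normaliser = 0.4·0.5714 + 0.85·0.3143 + 0.85·0.1143; P(author Q) ≈ 0.3855, P(author P) ≈ 0.4506, P(author M) ≈ 0.1639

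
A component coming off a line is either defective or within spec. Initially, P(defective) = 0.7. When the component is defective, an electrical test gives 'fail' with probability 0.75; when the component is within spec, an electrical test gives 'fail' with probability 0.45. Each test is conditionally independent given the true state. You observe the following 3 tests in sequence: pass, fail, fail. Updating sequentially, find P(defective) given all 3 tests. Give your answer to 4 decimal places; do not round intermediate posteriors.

0.7466

After 'pass': P(defective) = 0.25·0.7000 / (0.25·0.7000 + 0.55·0.3000) ≈ 0.5147
After 'fail': P(defective) = 0.75·0.5147 / (0.75·0.5147 + 0.45·0.4853) ≈ 0.6387
After 'fail': P(defective) = 0.75·0.6387 / (0.75·0.6387 + 0.45·0.3613) ≈ 0.7466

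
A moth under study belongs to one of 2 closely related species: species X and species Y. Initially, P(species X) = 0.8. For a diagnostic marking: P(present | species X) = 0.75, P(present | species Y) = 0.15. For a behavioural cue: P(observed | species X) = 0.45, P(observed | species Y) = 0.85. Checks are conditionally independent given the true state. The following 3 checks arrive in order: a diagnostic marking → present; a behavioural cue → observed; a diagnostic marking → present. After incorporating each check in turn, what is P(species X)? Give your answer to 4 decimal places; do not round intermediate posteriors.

Apply Bayes' rule sequentially, carrying P(species X) forward.
After a diagnostic marking='present': P(species X) = 0.75·0.8000 / (0.75·0.8000 + 0.15·0.2000) ≈ 0.9524
After a behavioural cue='observed': P(species X) = 0.45·0.9524 / (0.45·0.9524 + 0.85·0.0476) ≈ 0.9137
After a diagnostic marking='present': P(species X) = 0.75·0.9137 / (0.75·0.9137 + 0.15·0.0863) ≈ 0.9815

0.9815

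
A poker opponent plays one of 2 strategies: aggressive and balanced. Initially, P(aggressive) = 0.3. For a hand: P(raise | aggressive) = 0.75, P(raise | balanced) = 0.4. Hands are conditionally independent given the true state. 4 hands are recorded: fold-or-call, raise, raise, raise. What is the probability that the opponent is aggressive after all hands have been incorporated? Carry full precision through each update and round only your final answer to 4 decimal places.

0.5407

After 'fold-or-call': P(aggressive) = 0.25·0.3000 / (0.25·0.3000 + 0.6·0.7000) ≈ 0.1515
After 'raise': P(aggressive) = 0.75·0.1515 / (0.75·0.1515 + 0.4·0.8485) ≈ 0.2508
After 'raise': P(aggressive) = 0.75·0.2508 / (0.75·0.2508 + 0.4·0.7492) ≈ 0.3857
After 'raise': P(aggressive) = 0.75·0.3857 / (0.75·0.3857 + 0.4·0.6143) ≈ 0.5407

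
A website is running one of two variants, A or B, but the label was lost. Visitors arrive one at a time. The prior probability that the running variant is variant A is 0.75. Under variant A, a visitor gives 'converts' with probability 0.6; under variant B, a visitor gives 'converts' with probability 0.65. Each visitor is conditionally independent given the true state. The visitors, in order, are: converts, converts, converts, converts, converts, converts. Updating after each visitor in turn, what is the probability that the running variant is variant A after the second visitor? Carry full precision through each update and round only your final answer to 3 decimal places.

0.719

After 'converts': P(A) = 0.6·0.7500 / (0.6·0.7500 + 0.65·0.2500) ≈ 0.7347
After 'converts': P(A) = 0.6·0.7347 / (0.6·0.7347 + 0.65·0.2653) ≈ 0.7188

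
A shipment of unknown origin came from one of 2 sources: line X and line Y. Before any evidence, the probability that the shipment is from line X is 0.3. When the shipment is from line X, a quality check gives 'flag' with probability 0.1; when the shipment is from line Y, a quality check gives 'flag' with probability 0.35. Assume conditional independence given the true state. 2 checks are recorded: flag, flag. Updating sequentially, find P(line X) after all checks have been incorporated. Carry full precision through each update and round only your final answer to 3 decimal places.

0.034

After 'flag': P(line X) = 0.1·0.3000 / (0.1·0.3000 + 0.35·0.7000) ≈ 0.1091
After 'flag': P(line X) = 0.1·0.1091 / (0.1·0.1091 + 0.35·0.8909) ≈ 0.0338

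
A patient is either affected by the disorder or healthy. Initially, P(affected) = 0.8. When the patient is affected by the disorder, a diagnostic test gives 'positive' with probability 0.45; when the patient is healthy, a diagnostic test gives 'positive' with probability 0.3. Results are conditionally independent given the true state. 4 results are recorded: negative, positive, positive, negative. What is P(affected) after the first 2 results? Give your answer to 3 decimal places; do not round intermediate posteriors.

Each posterior becomes the prior for the next update.
After 'negative': P(affected) = 0.55·0.8000 / (0.55·0.8000 + 0.7·0.2000) ≈ 0.7586
After 'positive': P(affected) = 0.45·0.7586 / (0.45·0.7586 + 0.3·0.2414) ≈ 0.8250

0.825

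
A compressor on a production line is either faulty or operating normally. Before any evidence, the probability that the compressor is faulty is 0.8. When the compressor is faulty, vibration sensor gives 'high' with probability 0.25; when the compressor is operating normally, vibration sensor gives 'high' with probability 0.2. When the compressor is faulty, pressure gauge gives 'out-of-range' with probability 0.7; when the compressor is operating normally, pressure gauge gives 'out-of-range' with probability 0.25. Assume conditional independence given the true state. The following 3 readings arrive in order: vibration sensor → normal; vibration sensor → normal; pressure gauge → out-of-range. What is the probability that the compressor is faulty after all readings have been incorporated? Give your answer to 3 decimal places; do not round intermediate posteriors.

0.908

After vibration sensor='normal': P(faulty) = 0.75·0.8000 / (0.75·0.8000 + 0.8·0.2000) ≈ 0.7895
After vibration sensor='normal': P(faulty) = 0.75·0.7895 / (0.75·0.7895 + 0.8·0.2105) ≈ 0.7785
After pressure gauge='out-of-range': P(faulty) = 0.7·0.7785 / (0.7·0.7785 + 0.25·0.2215) ≈ 0.9078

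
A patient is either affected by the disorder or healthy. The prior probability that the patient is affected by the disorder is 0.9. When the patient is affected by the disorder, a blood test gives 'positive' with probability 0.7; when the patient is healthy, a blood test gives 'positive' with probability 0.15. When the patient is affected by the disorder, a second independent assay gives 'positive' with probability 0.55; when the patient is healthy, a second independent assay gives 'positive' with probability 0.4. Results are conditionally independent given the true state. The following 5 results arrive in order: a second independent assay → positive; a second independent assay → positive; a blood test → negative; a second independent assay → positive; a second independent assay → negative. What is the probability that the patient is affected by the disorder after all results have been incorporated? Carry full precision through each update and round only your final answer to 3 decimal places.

After a second independent assay='positive': P(affected) = 0.55·0.9000 / (0.55·0.9000 + 0.4·0.1000) ≈ 0.9252
After a second independent assay='positive': P(affected) = 0.55·0.9252 / (0.55·0.9252 + 0.4·0.0748) ≈ 0.9445
After a blood test='negative': P(affected) = 0.3·0.9445 / (0.3·0.9445 + 0.85·0.0555) ≈ 0.8573
After a second independent assay='positive': P(affected) = 0.55·0.8573 / (0.55·0.8573 + 0.4·0.1427) ≈ 0.8920
After a second independent assay='negative': P(affected) = 0.45·0.8920 / (0.45·0.8920 + 0.6·0.1080) ≈ 0.8610

0.861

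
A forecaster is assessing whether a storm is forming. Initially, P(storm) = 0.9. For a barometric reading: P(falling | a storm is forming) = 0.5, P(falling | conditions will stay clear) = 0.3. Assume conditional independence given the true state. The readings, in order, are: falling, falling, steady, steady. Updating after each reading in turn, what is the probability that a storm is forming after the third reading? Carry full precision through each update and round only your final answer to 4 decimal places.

After 'falling': P(storm) = 0.5·0.9000 / (0.5·0.9000 + 0.3·0.1000) ≈ 0.9375
After 'falling': P(storm) = 0.5·0.9375 / (0.5·0.9375 + 0.3·0.0625) ≈ 0.9615
After 'steady': P(storm) = 0.5·0.9615 / (0.5·0.9615 + 0.7·0.0385) ≈ 0.9470

0.9470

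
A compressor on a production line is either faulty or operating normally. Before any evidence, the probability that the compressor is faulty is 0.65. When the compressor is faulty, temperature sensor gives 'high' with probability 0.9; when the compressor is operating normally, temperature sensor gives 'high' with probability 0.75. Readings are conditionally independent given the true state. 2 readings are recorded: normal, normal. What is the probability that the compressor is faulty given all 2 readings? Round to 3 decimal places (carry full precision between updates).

After 'normal': P(faulty) = 0.1·0.6500 / (0.1·0.6500 + 0.25·0.3500) ≈ 0.4262
After 'normal': P(faulty) = 0.1·0.4262 / (0.1·0.4262 + 0.25·0.5738) ≈ 0.2291

0.229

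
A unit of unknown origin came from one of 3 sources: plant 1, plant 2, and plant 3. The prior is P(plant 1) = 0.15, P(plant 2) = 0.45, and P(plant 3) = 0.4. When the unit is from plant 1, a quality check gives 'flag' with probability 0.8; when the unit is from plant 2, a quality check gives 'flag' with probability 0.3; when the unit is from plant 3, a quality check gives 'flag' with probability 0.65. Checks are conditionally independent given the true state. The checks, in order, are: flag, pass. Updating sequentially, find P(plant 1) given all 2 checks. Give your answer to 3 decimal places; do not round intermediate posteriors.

0.115

After 'flag': normaliser = 0.8·0.1500 + 0.3·0.4500 + 0.65·0.4000; P(plant 1) ≈ 0.2330, P(plant 2) ≈ 0.2621, P(plant 3) ≈ 0.5049
After 'pass': normaliser = 0.2·0.2330 + 0.7·0.2621 + 0.35·0.5049; P(plant 1) ≈ 0.1146, P(plant 2) ≈ 0.4511, P(plant 3) ≈ 0.4344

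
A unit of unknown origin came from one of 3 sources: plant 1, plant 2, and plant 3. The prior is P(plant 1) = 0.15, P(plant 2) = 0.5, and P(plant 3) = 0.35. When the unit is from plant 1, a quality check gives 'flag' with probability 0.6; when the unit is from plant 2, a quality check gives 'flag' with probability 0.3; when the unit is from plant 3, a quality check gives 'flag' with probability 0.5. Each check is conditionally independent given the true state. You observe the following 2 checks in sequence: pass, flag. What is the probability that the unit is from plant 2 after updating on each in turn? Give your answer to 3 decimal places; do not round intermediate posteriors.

0.460

After 'pass': normaliser = 0.4·0.1500 + 0.7·0.5000 + 0.5·0.3500; P(plant 1) ≈ 0.1026, P(plant 2) ≈ 0.5983, P(plant 3) ≈ 0.2991
After 'flag': normaliser = 0.6·0.1026 + 0.3·0.5983 + 0.5·0.2991; P(plant 1) ≈ 0.1575, P(plant 2) ≈ 0.4595, P(plant 3) ≈ 0.3829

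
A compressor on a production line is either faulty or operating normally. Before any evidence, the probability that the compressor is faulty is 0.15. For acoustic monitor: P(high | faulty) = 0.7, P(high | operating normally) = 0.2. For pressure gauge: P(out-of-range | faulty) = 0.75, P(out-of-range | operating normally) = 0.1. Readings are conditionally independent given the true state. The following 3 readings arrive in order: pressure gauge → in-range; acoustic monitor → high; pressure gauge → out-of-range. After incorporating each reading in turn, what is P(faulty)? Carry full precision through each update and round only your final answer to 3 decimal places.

0.563

Each posterior becomes the prior for the next update.
After pressure gauge='in-range': P(faulty) = 0.25·0.1500 / (0.25·0.1500 + 0.9·0.8500) ≈ 0.0467
After acoustic monitor='high': P(faulty) = 0.7·0.0467 / (0.7·0.0467 + 0.2·0.9533) ≈ 0.1464
After pressure gauge='out-of-range': P(faulty) = 0.75·0.1464 / (0.75·0.1464 + 0.1·0.8536) ≈ 0.5627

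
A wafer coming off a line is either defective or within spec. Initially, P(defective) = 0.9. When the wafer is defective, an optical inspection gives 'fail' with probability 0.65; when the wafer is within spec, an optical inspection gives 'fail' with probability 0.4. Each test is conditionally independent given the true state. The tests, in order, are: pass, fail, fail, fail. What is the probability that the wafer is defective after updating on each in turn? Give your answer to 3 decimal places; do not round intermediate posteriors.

0.957

After 'pass': P(defective) = 0.35·0.9000 / (0.35·0.9000 + 0.6·0.1000) ≈ 0.8400
After 'fail': P(defective) = 0.65·0.8400 / (0.65·0.8400 + 0.4·0.1600) ≈ 0.8951
After 'fail': P(defective) = 0.65·0.8951 / (0.65·0.8951 + 0.4·0.1049) ≈ 0.9327
After 'fail': P(defective) = 0.65·0.9327 / (0.65·0.9327 + 0.4·0.0673) ≈ 0.9575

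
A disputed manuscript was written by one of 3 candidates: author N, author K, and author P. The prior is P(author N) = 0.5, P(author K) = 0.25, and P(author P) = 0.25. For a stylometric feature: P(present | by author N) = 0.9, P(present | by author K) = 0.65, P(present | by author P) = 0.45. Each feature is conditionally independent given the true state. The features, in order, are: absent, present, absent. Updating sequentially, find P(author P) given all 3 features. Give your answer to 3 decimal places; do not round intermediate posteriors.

Apply Bayes' rule sequentially, carrying P(author P) forward.
After 'absent': normaliser = 0.1·0.5000 + 0.35·0.2500 + 0.55·0.2500; P(author N) ≈ 0.1818, P(author K) ≈ 0.3182, P(author P) ≈ 0.5000
After 'present': normaliser = 0.9·0.1818 + 0.65·0.3182 + 0.45·0.5000; P(author N) ≈ 0.2748, P(author K) ≈ 0.3473, P(author P) ≈ 0.3779
After 'absent': normaliser = 0.1·0.2748 + 0.35·0.3473 + 0.55·0.3779; P(author N) ≈ 0.0770, P(author K) ≈ 0.3406, P(author P) ≈ 0.5824

0.582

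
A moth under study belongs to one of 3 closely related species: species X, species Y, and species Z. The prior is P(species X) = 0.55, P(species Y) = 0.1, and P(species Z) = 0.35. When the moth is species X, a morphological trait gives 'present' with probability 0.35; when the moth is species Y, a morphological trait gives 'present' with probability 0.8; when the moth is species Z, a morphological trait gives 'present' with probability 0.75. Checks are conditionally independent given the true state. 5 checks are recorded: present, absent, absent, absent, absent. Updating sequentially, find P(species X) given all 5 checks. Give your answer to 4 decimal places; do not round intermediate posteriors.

After 'present': normaliser = 0.35·0.5500 + 0.8·0.1000 + 0.75·0.3500; P(species X) ≈ 0.3598, P(species Y) ≈ 0.1495, P(species Z) ≈ 0.4907
After 'absent': normaliser = 0.65·0.3598 + 0.2·0.1495 + 0.25·0.4907; P(species X) ≈ 0.6052, P(species Y) ≈ 0.0774, P(species Z) ≈ 0.3174
After 'absent': normaliser = 0.65·0.6052 + 0.2·0.0774 + 0.25·0.3174; P(species X) ≈ 0.8058, P(species Y) ≈ 0.0317, P(species Z) ≈ 0.1625
After 'absent': normaliser = 0.65·0.8058 + 0.2·0.0317 + 0.25·0.1625; P(species X) ≈ 0.9177, P(species Y) ≈ 0.0111, P(species Z) ≈ 0.0712
After 'absent': normaliser = 0.65·0.9177 + 0.2·0.0111 + 0.25·0.0712; P(species X) ≈ 0.9675, P(species Y) ≈ 0.0036, P(species Z) ≈ 0.0289

0.9675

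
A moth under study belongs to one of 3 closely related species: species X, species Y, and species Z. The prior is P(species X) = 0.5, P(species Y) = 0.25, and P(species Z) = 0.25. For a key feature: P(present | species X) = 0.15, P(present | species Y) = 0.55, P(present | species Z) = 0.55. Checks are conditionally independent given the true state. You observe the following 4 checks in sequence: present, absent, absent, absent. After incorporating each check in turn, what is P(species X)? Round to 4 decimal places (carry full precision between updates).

0.6476

Each posterior becomes the prior for the next update.
After 'present': normaliser = 0.15·0.5000 + 0.55·0.2500 + 0.55·0.2500; P(species X) ≈ 0.2143, P(species Y) ≈ 0.3929, P(species Z) ≈ 0.3929
After 'absent': normaliser = 0.85·0.2143 + 0.45·0.3929 + 0.45·0.3929; P(species X) ≈ 0.3400, P(species Y) ≈ 0.3300, P(species Z) ≈ 0.3300
After 'absent': normaliser = 0.85·0.3400 + 0.45·0.3300 + 0.45·0.3300; P(species X) ≈ 0.4932, P(species Y) ≈ 0.2534, P(species Z) ≈ 0.2534
After 'absent': normaliser = 0.85·0.4932 + 0.45·0.2534 + 0.45·0.2534; P(species X) ≈ 0.6476, P(species Y) ≈ 0.1762, P(species Z) ≈ 0.1762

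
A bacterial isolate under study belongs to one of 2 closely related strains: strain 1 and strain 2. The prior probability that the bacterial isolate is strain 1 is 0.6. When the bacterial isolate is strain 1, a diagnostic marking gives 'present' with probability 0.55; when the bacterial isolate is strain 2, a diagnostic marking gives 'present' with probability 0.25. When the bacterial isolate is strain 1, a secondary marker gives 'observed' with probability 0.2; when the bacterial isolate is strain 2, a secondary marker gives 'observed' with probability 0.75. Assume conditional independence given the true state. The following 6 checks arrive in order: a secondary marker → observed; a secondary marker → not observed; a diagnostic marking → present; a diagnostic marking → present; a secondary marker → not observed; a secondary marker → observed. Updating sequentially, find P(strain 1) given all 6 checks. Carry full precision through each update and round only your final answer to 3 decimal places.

After a secondary marker='observed': P(strain 1) = 0.2·0.6000 / (0.2·0.6000 + 0.75·0.4000) ≈ 0.2857
After a secondary marker='not observed': P(strain 1) = 0.8·0.2857 / (0.8·0.2857 + 0.25·0.7143) ≈ 0.5614
After a diagnostic marking='present': P(strain 1) = 0.55·0.5614 / (0.55·0.5614 + 0.25·0.4386) ≈ 0.7379
After a diagnostic marking='present': P(strain 1) = 0.55·0.7379 / (0.55·0.7379 + 0.25·0.2621) ≈ 0.8610
After a secondary marker='not observed': P(strain 1) = 0.8·0.8610 / (0.8·0.8610 + 0.25·0.1390) ≈ 0.9520
After a secondary marker='observed': P(strain 1) = 0.2·0.9520 / (0.2·0.9520 + 0.75·0.0480) ≈ 0.8409

0.841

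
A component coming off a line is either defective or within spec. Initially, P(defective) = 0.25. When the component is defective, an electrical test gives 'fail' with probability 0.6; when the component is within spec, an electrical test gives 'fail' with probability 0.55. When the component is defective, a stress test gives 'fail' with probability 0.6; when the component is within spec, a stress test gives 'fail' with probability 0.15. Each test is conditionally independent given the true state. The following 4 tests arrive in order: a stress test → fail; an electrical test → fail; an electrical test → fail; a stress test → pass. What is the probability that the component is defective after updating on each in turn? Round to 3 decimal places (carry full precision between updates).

After a stress test='fail': P(defective) = 0.6·0.2500 / (0.6·0.2500 + 0.15·0.7500) ≈ 0.5714
After an electrical test='fail': P(defective) = 0.6·0.5714 / (0.6·0.5714 + 0.55·0.4286) ≈ 0.5926
After an electrical test='fail': P(defective) = 0.6·0.5926 / (0.6·0.5926 + 0.55·0.4074) ≈ 0.6134
After a stress test='pass': P(defective) = 0.4·0.6134 / (0.4·0.6134 + 0.85·0.3866) ≈ 0.4275

0.427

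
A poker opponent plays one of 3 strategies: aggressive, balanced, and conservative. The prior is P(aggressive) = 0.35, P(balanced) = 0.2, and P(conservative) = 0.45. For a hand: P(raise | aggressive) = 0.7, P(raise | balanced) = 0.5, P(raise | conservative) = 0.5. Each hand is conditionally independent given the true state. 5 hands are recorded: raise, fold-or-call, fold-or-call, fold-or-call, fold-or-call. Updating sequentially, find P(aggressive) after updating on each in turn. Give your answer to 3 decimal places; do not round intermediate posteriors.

After 'raise': normaliser = 0.7·0.3500 + 0.5·0.2000 + 0.5·0.4500; P(aggressive) ≈ 0.4298, P(balanced) ≈ 0.1754, P(conservative) ≈ 0.3947
After 'fold-or-call': normaliser = 0.3·0.4298 + 0.5·0.1754 + 0.5·0.3947; P(aggressive) ≈ 0.3114, P(balanced) ≈ 0.2119, P(conservative) ≈ 0.4767
After 'fold-or-call': normaliser = 0.3·0.3114 + 0.5·0.2119 + 0.5·0.4767; P(aggressive) ≈ 0.2135, P(balanced) ≈ 0.2420, P(conservative) ≈ 0.5445
After 'fold-or-call': normaliser = 0.3·0.2135 + 0.5·0.2420 + 0.5·0.5445; P(aggressive) ≈ 0.1400, P(balanced) ≈ 0.2646, P(conservative) ≈ 0.5954
After 'fold-or-call': normaliser = 0.3·0.1400 + 0.5·0.2646 + 0.5·0.5954; P(aggressive) ≈ 0.0890, P(balanced) ≈ 0.2803, P(conservative) ≈ 0.6307

0.089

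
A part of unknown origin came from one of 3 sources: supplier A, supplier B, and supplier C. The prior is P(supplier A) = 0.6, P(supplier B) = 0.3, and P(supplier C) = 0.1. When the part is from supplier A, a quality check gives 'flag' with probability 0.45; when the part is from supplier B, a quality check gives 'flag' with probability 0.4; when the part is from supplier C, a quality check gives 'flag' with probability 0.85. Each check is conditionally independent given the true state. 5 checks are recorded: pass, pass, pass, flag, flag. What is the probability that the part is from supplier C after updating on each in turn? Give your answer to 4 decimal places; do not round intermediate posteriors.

0.0079

After 'pass': normaliser = 0.55·0.6000 + 0.6·0.3000 + 0.15·0.1000; P(supplier A) ≈ 0.6286, P(supplier B) ≈ 0.3429, P(supplier C) ≈ 0.0286
After 'pass': normaliser = 0.55·0.6286 + 0.6·0.3429 + 0.15·0.0286; P(supplier A) ≈ 0.6221, P(supplier B) ≈ 0.3702, P(supplier C) ≈ 0.0077
After 'pass': normaliser = 0.55·0.6221 + 0.6·0.3702 + 0.15·0.0077; P(supplier A) ≈ 0.6051, P(supplier B) ≈ 0.3928, P(supplier C) ≈ 0.0020
After 'flag': normaliser = 0.45·0.6051 + 0.4·0.3928 + 0.85·0.0020; P(supplier A) ≈ 0.6316, P(supplier B) ≈ 0.3644, P(supplier C) ≈ 0.0040
After 'flag': normaliser = 0.45·0.6316 + 0.4·0.3644 + 0.85·0.0040; P(supplier A) ≈ 0.6558, P(supplier B) ≈ 0.3363, P(supplier C) ≈ 0.0079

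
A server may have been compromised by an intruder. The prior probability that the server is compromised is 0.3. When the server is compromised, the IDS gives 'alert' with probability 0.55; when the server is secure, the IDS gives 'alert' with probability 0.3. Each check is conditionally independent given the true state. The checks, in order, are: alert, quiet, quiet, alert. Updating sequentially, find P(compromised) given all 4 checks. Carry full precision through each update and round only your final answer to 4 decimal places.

Apply Bayes' rule sequentially, carrying P(compromised) forward.
After 'alert': P(compromised) = 0.55·0.3000 / (0.55·0.3000 + 0.3·0.7000) ≈ 0.4400
After 'quiet': P(compromised) = 0.45·0.4400 / (0.45·0.4400 + 0.7·0.5600) ≈ 0.3356
After 'quiet': P(compromised) = 0.45·0.3356 / (0.45·0.3356 + 0.7·0.6644) ≈ 0.2451
After 'alert': P(compromised) = 0.55·0.2451 / (0.55·0.2451 + 0.3·0.7549) ≈ 0.3732

0.3732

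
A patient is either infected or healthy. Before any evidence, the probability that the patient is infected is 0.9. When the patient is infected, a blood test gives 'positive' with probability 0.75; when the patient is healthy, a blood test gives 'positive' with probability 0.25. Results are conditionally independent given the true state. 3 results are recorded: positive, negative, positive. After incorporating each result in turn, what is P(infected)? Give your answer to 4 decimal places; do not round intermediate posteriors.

Each posterior becomes the prior for the next update.
After 'positive': P(infected) = 0.75·0.9000 / (0.75·0.9000 + 0.25·0.1000) ≈ 0.9643
After 'negative': P(infected) = 0.25·0.9643 / (0.25·0.9643 + 0.75·0.0357) ≈ 0.9000
After 'positive': P(infected) = 0.75·0.9000 / (0.75·0.9000 + 0.25·0.1000) ≈ 0.9643

0.9643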